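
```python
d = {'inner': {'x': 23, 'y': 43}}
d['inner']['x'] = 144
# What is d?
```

After line 1: d = {'inner': {'x': 23, 'y': 43}}
After line 2 (inner x overwritten): d = {'inner': {'x': 144, 'y': 43}}

{'inner': {'x': 144, 'y': 43}}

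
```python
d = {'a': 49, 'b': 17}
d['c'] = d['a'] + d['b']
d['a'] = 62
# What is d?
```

After line 1: d = {'a': 49, 'b': 17}
After line 2 (d['c'] = 49 + 17): d = {'a': 49, 'b': 17, 'c': 66}
After line 3: d = {'a': 62, 'b': 17, 'c': 66}

{'a': 62, 'b': 17, 'c': 66}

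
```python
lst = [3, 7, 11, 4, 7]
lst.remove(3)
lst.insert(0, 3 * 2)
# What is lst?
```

After line 1: lst = [3, 7, 11, 4, 7]
After line 2 (remove first 3): lst = [7, 11, 4, 7]
After line 3 (insert 6 at index 0): lst = [6, 7, 11, 4, 7]

[6, 7, 11, 4, 7]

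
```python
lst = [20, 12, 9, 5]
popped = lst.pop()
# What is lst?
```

[20, 12, 9]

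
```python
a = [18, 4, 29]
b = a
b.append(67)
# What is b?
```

After line 1: a = [18, 4, 29]
After line 2 (b = a is an alias, same object): a = [18, 4, 29], b = [18, 4, 29]
After line 3 (b.append mutates the shared list): a = [18, 4, 29, 67], b = [18, 4, 29, 67]

[18, 4, 29, 67]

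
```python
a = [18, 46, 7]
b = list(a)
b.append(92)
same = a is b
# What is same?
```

After line 1: a = [18, 46, 7]
After line 2 (b = list(a) is a shallow copy, new object): a = [18, 46, 7], b = [18, 46, 7]
After line 3 (append only mutates b): a = [18, 46, 7], b = [18, 46, 7, 92]
After line 4 (same = a is b; different objects -> False): same = False

False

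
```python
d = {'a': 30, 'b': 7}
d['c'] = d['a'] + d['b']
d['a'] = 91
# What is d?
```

After line 1: d = {'a': 30, 'b': 7}
After line 2 (d['c'] = 30 + 7): d = {'a': 30, 'b': 7, 'c': 37}
After line 3: d = {'a': 91, 'b': 7, 'c': 37}

{'a': 91, 'b': 7, 'c': 37}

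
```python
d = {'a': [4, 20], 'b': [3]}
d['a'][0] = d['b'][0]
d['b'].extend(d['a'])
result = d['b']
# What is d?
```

After line 1: d = {'a': [4, 20], 'b': [3]}
After line 2 (a[0] = b[0] = 3): d = {'a': [3, 20], 'b': [3]}
After line 3 (b.extend(a) appends [3, 20]): d = {'a': [3, 20], 'b': [3, 3, 20]}
After line 4: result = d['b'] = [3, 3, 20]

{'a': [3, 20], 'b': [3, 3, 20]}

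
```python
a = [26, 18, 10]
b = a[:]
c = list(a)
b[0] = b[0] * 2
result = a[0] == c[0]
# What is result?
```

After line 1: a = [26, 18, 10]
After line 2 (b = a[:], copy): a = [26, 18, 10], b = [26, 18, 10]
After line 3 (c = list(a) is a copy, new object): c = [26, 18, 10]
After line 4 (b[0] = 26 * 2 = 52; only b mutates (copy)): a = [26, 18, 10], b = [52, 18, 10], c = [26, 18, 10]
After line 5 (a[0] = 26, c[0] = 26; result = True)

True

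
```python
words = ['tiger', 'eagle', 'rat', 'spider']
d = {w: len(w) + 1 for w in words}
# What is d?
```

{'tiger': 6, 'eagle': 6, 'rat': 4, 'spider': 7}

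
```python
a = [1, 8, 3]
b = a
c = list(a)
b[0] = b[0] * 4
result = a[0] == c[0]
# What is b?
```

After line 1: a = [1, 8, 3]
After line 2 (b = a, alias): a = [1, 8, 3], b = [1, 8, 3]
After line 3 (c = list(a) is a copy, new object): c = [1, 8, 3]
After line 4 (b[0] = 1 * 4 = 4; mutates shared a/b): a = b = [4, 8, 3], c = [1, 8, 3]
After line 5 (a[0] = 4, c[0] = 1; result = False)

[4, 8, 3]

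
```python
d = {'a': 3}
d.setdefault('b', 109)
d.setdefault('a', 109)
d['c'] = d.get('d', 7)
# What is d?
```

After line 1: d = {'a': 3}
After line 2 (setdefault adds 'b'=109): d = {'a': 3, 'b': 109}
After line 3 (setdefault 'a' no-op, already exists): d = {'a': 3, 'b': 109}
After line 4 (get('d', 7) returns default since 'd' not in d): d = {'a': 3, 'b': 109, 'c': 7}

{'a': 3, 'b': 109, 'c': 7}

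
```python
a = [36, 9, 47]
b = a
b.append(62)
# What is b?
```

After line 1: a = [36, 9, 47]
After line 2 (b = a is an alias, same object): a = [36, 9, 47], b = [36, 9, 47]
After line 3 (b.append mutates the shared list): a = [36, 9, 47, 62], b = [36, 9, 47, 62]

[36, 9, 47, 62]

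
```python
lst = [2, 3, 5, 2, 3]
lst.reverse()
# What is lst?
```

[3, 2, 5, 3, 2]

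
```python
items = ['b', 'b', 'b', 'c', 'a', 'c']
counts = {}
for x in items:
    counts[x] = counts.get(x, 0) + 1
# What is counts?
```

Initial: counts = {}, items = ['b', 'b', 'b', 'c', 'a', 'c']
See 'b': counts = {'b': 1}
See 'b': counts = {'b': 2}
See 'b': counts = {'b': 3}
See 'c': counts = {'b': 3, 'c': 1}
See 'a': counts = {'b': 3, 'c': 1, 'a': 1}
See 'c': counts = {'b': 3, 'c': 2, 'a': 1}

{'b': 3, 'c': 2, 'a': 1}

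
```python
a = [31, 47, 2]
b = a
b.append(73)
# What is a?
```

After line 1: a = [31, 47, 2]
After line 2 (b = a is an alias, same object): a = [31, 47, 2], b = [31, 47, 2]
After line 3 (b.append mutates the shared list): a = [31, 47, 2, 73], b = [31, 47, 2, 73]

[31, 47, 2, 73]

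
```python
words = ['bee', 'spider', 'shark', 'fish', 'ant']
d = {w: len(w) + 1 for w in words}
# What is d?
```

{'bee': 4, 'spider': 7, 'shark': 6, 'fish': 5, 'ant': 4}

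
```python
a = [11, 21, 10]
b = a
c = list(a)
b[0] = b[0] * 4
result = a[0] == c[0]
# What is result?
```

After line 1: a = [11, 21, 10]
After line 2 (b = a, alias): a = [11, 21, 10], b = [11, 21, 10]
After line 3 (c = list(a) is a copy, new object): c = [11, 21, 10]
After line 4 (b[0] = 11 * 4 = 44; mutates shared a/b): a = b = [44, 21, 10], c = [11, 21, 10]
After line 5 (a[0] = 44, c[0] = 11; result = False)

False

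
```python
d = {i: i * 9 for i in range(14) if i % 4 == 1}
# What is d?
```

{1: 9, 5: 45, 9: 81, 13: 117}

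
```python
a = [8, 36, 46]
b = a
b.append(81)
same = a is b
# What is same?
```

After line 1: a = [8, 36, 46]
After line 2 (b = a is an alias, same object): a = [8, 36, 46], b = [8, 36, 46]
After line 3 (b.append mutates the shared list): a = [8, 36, 46, 81], b = [8, 36, 46, 81]
After line 4 (same = a is b; same object -> True): same = True

True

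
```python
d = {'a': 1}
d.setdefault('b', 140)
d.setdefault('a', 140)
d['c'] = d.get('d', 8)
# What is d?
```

After line 1: d = {'a': 1}
After line 2 (setdefault adds 'b'=140): d = {'a': 1, 'b': 140}
After line 3 (setdefault 'a' no-op, already exists): d = {'a': 1, 'b': 140}
After line 4 (get('d', 8) returns default since 'd' not in d): d = {'a': 1, 'b': 140, 'c': 8}

{'a': 1, 'b': 140, 'c': 8}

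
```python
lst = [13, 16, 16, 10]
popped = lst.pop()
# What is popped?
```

10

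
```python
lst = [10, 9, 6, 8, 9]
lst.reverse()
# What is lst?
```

[9, 8, 6, 9, 10]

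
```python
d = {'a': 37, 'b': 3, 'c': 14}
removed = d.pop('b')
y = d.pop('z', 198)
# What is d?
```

After line 1: d = {'a': 37, 'b': 3, 'c': 14}
After line 2 (pop 'b' returns 3): d = {'a': 37, 'c': 14}, removed = 3
After line 3 (pop 'z' missing, returns default 198): d = {'a': 37, 'c': 14}, y = 198

{'a': 37, 'c': 14}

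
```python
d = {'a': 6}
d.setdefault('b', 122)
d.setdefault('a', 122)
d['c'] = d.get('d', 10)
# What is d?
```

After line 1: d = {'a': 6}
After line 2 (setdefault adds 'b'=122): d = {'a': 6, 'b': 122}
After line 3 (setdefault 'a' no-op, already exists): d = {'a': 6, 'b': 122}
After line 4 (get('d', 10) returns default since 'd' not in d): d = {'a': 6, 'b': 122, 'c': 10}

{'a': 6, 'b': 122, 'c': 10}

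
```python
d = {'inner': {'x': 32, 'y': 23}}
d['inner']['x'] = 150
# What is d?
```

After line 1: d = {'inner': {'x': 32, 'y': 23}}
After line 2 (inner x overwritten): d = {'inner': {'x': 150, 'y': 23}}

{'inner': {'x': 150, 'y': 23}}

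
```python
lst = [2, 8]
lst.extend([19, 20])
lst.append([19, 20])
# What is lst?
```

After line 1: lst = [2, 8]
After line 2 (extend unpacks [19, 20]): lst = [2, 8, 19, 20]
After line 3 (append adds [19, 20] as single element): lst = [2, 8, 19, 20, [19, 20]]

[2, 8, 19, 20, [19, 20]]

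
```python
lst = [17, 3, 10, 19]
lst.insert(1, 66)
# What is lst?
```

[17, 66, 3, 10, 19]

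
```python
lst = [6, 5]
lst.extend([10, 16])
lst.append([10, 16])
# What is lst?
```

After line 1: lst = [6, 5]
After line 2 (extend unpacks [10, 16]): lst = [6, 5, 10, 16]
After line 3 (append adds [10, 16] as single element): lst = [6, 5, 10, 16, [10, 16]]

[6, 5, 10, 16, [10, 16]]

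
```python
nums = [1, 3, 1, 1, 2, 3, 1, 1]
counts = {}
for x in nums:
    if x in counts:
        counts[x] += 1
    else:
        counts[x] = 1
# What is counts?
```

Initial: counts = {}, nums = [1, 3, 1, 1, 2, 3, 1, 1]
See 1: counts = {1: 1}
See 3: counts = {1: 1, 3: 1}
See 1: counts = {1: 2, 3: 1}
See 1: counts = {1: 3, 3: 1}
See 2: counts = {1: 3, 3: 1, 2: 1}
See 3: counts = {1: 3, 3: 2, 2: 1}
See 1: counts = {1: 4, 3: 2, 2: 1}
See 1: counts = {1: 5, 3: 2, 2: 1}

{1: 5, 3: 2, 2: 1}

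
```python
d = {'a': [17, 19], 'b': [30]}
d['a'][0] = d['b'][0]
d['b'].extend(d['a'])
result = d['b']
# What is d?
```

After line 1: d = {'a': [17, 19], 'b': [30]}
After line 2 (a[0] = b[0] = 30): d = {'a': [30, 19], 'b': [30]}
After line 3 (b.extend(a) appends [30, 19]): d = {'a': [30, 19], 'b': [30, 30, 19]}
After line 4: result = d['b'] = [30, 30, 19]

{'a': [30, 19], 'b': [30, 30, 19]}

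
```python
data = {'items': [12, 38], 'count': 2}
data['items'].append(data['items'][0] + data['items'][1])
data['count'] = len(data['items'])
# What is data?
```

After line 1: data = {'items': [12, 38], 'count': 2}
After line 2 (append 12 + 38 = 50): data = {'items': [12, 38, 50], 'count': 2}
After line 3 (count = len(items) = 3): data = {'items': [12, 38, 50], 'count': 3}

{'items': [12, 38, 50], 'count': 3}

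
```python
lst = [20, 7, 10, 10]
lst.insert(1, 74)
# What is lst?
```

[20, 74, 7, 10, 10]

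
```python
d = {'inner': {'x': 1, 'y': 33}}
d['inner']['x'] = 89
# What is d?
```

After line 1: d = {'inner': {'x': 1, 'y': 33}}
After line 2 (inner x overwritten): d = {'inner': {'x': 89, 'y': 33}}

{'inner': {'x': 89, 'y': 33}}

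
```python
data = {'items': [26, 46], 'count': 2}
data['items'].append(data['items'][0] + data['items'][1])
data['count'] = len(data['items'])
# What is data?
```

After line 1: data = {'items': [26, 46], 'count': 2}
After line 2 (append 26 + 46 = 72): data = {'items': [26, 46, 72], 'count': 2}
After line 3 (count = len(items) = 3): data = {'items': [26, 46, 72], 'count': 3}

{'items': [26, 46, 72], 'count': 3}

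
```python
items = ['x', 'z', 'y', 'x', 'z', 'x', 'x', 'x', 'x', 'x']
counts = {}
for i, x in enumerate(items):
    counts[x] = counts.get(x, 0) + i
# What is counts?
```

Initial: counts = {}, items = ['x', 'z', 'y', 'x', 'z', 'x', 'x', 'x', 'x', 'x']
i=0, x='x': counts = {'x': 0}
i=1, x='z': counts = {'x': 0, 'z': 1}
i=2, x='y': counts = {'x': 0, 'z': 1, 'y': 2}
i=3, x='x': counts = {'x': 3, 'z': 1, 'y': 2}
i=4, x='z': counts = {'x': 3, 'z': 5, 'y': 2}
i=5, x='x': counts = {'x': 8, 'z': 5, 'y': 2}
i=6, x='x': counts = {'x': 14, 'z': 5, 'y': 2}
i=7, x='x': counts = {'x': 21, 'z': 5, 'y': 2}
i=8, x='x': counts = {'x': 29, 'z': 5, 'y': 2}
i=9, x='x': counts = {'x': 38, 'z': 5, 'y': 2}

{'x': 38, 'z': 5, 'y': 2}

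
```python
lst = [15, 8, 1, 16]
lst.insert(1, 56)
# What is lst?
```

[15, 56, 8, 1, 16]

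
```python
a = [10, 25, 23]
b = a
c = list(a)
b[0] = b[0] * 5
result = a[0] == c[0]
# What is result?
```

After line 1: a = [10, 25, 23]
After line 2 (b = a, alias): a = [10, 25, 23], b = [10, 25, 23]
After line 3 (c = list(a) is a copy, new object): c = [10, 25, 23]
After line 4 (b[0] = 10 * 5 = 50; mutates shared a/b): a = b = [50, 25, 23], c = [10, 25, 23]
After line 5 (a[0] = 50, c[0] = 10; result = False)

False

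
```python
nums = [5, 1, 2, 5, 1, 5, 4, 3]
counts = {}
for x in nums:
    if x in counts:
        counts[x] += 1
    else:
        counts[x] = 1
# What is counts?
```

Initial: counts = {}, nums = [5, 1, 2, 5, 1, 5, 4, 3]
See 5: counts = {5: 1}
See 1: counts = {5: 1, 1: 1}
See 2: counts = {5: 1, 1: 1, 2: 1}
See 5: counts = {5: 2, 1: 1, 2: 1}
See 1: counts = {5: 2, 1: 2, 2: 1}
See 5: counts = {5: 3, 1: 2, 2: 1}
See 4: counts = {5: 3, 1: 2, 2: 1, 4: 1}
See 3: counts = {5: 3, 1: 2, 2: 1, 4: 1, 3: 1}

{5: 3, 1: 2, 2: 1, 4: 1, 3: 1}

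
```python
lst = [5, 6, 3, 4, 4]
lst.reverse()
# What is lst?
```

[4, 4, 3, 6, 5]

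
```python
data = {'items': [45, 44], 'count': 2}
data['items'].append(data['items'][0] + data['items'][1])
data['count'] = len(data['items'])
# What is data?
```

After line 1: data = {'items': [45, 44], 'count': 2}
After line 2 (append 45 + 44 = 89): data = {'items': [45, 44, 89], 'count': 2}
After line 3 (count = len(items) = 3): data = {'items': [45, 44, 89], 'count': 3}

{'items': [45, 44, 89], 'count': 3}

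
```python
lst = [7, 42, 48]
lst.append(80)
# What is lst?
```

[7, 42, 48, 80]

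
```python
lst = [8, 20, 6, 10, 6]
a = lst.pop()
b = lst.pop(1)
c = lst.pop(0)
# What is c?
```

After line 1: lst = [8, 20, 6, 10, 6]
After line 2 (pop() -> a = 6): lst = [8, 20, 6, 10]
After line 3 (pop(1) -> b = 20): lst = [8, 6, 10]
After line 4 (pop(0) -> c = 8): lst = [6, 10]

8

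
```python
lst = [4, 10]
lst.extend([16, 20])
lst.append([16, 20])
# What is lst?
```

After line 1: lst = [4, 10]
After line 2 (extend unpacks [16, 20]): lst = [4, 10, 16, 20]
After line 3 (append adds [16, 20] as single element): lst = [4, 10, 16, 20, [16, 20]]

[4, 10, 16, 20, [16, 20]]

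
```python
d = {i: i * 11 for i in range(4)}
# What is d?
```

{0: 0, 1: 11, 2: 22, 3: 33}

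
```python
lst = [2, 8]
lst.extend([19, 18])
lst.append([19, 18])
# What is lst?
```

After line 1: lst = [2, 8]
After line 2 (extend unpacks [19, 18]): lst = [2, 8, 19, 18]
After line 3 (append adds [19, 18] as single element): lst = [2, 8, 19, 18, [19, 18]]

[2, 8, 19, 18, [19, 18]]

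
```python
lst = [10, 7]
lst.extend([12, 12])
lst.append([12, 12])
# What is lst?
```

After line 1: lst = [10, 7]
After line 2 (extend unpacks [12, 12]): lst = [10, 7, 12, 12]
After line 3 (append adds [12, 12] as single element): lst = [10, 7, 12, 12, [12, 12]]

[10, 7, 12, 12, [12, 12]]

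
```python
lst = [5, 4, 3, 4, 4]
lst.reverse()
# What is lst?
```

[4, 4, 3, 4, 5]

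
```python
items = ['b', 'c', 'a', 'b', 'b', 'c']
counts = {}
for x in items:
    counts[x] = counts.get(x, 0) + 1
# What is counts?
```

Initial: counts = {}, items = ['b', 'c', 'a', 'b', 'b', 'c']
See 'b': counts = {'b': 1}
See 'c': counts = {'b': 1, 'c': 1}
See 'a': counts = {'b': 1, 'c': 1, 'a': 1}
See 'b': counts = {'b': 2, 'c': 1, 'a': 1}
See 'b': counts = {'b': 3, 'c': 1, 'a': 1}
See 'c': counts = {'b': 3, 'c': 2, 'a': 1}

{'b': 3, 'c': 2, 'a': 1}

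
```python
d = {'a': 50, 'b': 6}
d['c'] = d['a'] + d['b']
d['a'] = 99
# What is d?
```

After line 1: d = {'a': 50, 'b': 6}
After line 2 (d['c'] = 50 + 6): d = {'a': 50, 'b': 6, 'c': 56}
After line 3: d = {'a': 99, 'b': 6, 'c': 56}

{'a': 99, 'b': 6, 'c': 56}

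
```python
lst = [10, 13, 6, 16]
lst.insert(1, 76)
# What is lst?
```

[10, 76, 13, 6, 16]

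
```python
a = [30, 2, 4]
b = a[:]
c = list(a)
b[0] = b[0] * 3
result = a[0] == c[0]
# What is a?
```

After line 1: a = [30, 2, 4]
After line 2 (b = a[:], copy): a = [30, 2, 4], b = [30, 2, 4]
After line 3 (c = list(a) is a copy, new object): c = [30, 2, 4]
After line 4 (b[0] = 30 * 3 = 90; only b mutates (copy)): a = [30, 2, 4], b = [90, 2, 4], c = [30, 2, 4]
After line 5 (a[0] = 30, c[0] = 30; result = True)

[30, 2, 4]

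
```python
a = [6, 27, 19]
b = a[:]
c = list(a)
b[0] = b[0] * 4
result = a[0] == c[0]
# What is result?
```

After line 1: a = [6, 27, 19]
After line 2 (b = a[:], copy): a = [6, 27, 19], b = [6, 27, 19]
After line 3 (c = list(a) is a copy, new object): c = [6, 27, 19]
After line 4 (b[0] = 6 * 4 = 24; only b mutates (copy)): a = [6, 27, 19], b = [24, 27, 19], c = [6, 27, 19]
After line 5 (a[0] = 6, c[0] = 6; result = True)

True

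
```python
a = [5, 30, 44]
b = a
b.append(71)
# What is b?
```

After line 1: a = [5, 30, 44]
After line 2 (b = a is an alias, same object): a = [5, 30, 44], b = [5, 30, 44]
After line 3 (b.append mutates the shared list): a = [5, 30, 44, 71], b = [5, 30, 44, 71]

[5, 30, 44, 71]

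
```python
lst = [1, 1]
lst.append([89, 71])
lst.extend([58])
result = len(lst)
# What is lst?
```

After line 1: lst = [1, 1]
After line 2 (append adds [89, 71] as single element): lst = [1, 1, [89, 71]]
After line 3 (extend unpacks [58], adds 58): lst = [1, 1, [89, 71], 58]
After line 4: result = len(lst) = 4

[1, 1, [89, 71], 58]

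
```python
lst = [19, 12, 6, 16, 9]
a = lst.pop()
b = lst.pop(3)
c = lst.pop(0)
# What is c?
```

After line 1: lst = [19, 12, 6, 16, 9]
After line 2 (pop() -> a = 9): lst = [19, 12, 6, 16]
After line 3 (pop(3) -> b = 16): lst = [19, 12, 6]
After line 4 (pop(0) -> c = 19): lst = [12, 6]

19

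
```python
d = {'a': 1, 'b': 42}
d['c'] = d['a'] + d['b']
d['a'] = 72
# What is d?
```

After line 1: d = {'a': 1, 'b': 42}
After line 2 (d['c'] = 1 + 42): d = {'a': 1, 'b': 42, 'c': 43}
After line 3: d = {'a': 72, 'b': 42, 'c': 43}

{'a': 72, 'b': 42, 'c': 43}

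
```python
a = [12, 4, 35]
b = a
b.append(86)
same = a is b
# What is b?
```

After line 1: a = [12, 4, 35]
After line 2 (b = a is an alias, same object): a = [12, 4, 35], b = [12, 4, 35]
After line 3 (b.append mutates the shared list): a = [12, 4, 35, 86], b = [12, 4, 35, 86]
After line 4 (same = a is b; same object -> True): same = True

[12, 4, 35, 86]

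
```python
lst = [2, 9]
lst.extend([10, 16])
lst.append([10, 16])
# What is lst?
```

After line 1: lst = [2, 9]
After line 2 (extend unpacks [10, 16]): lst = [2, 9, 10, 16]
After line 3 (append adds [10, 16] as single element): lst = [2, 9, 10, 16, [10, 16]]

[2, 9, 10, 16, [10, 16]]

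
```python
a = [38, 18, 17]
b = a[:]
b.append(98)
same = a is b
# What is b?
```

After line 1: a = [38, 18, 17]
After line 2 (b = a[:] is a shallow copy, new object): a = [38, 18, 17], b = [38, 18, 17]
After line 3 (append only mutates b): a = [38, 18, 17], b = [38, 18, 17, 98]
After line 4 (same = a is b; different objects -> False): same = False

[38, 18, 17, 98]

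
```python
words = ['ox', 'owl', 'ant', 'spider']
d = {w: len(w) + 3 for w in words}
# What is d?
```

{'ox': 5, 'owl': 6, 'ant': 6, 'spider': 9}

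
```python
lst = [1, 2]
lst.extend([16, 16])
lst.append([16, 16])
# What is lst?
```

After line 1: lst = [1, 2]
After line 2 (extend unpacks [16, 16]): lst = [1, 2, 16, 16]
After line 3 (append adds [16, 16] as single element): lst = [1, 2, 16, 16, [16, 16]]

[1, 2, 16, 16, [16, 16]]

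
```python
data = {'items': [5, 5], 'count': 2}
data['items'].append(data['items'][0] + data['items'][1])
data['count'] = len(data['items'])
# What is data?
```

After line 1: data = {'items': [5, 5], 'count': 2}
After line 2 (append 5 + 5 = 10): data = {'items': [5, 5, 10], 'count': 2}
After line 3 (count = len(items) = 3): data = {'items': [5, 5, 10], 'count': 3}

{'items': [5, 5, 10], 'count': 3}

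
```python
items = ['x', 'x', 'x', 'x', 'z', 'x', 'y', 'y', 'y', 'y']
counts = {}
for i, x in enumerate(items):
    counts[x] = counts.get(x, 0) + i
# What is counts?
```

Initial: counts = {}, items = ['x', 'x', 'x', 'x', 'z', 'x', 'y', 'y', 'y', 'y']
i=0, x='x': counts = {'x': 0}
i=1, x='x': counts = {'x': 1}
i=2, x='x': counts = {'x': 3}
i=3, x='x': counts = {'x': 6}
i=4, x='z': counts = {'x': 6, 'z': 4}
i=5, x='x': counts = {'x': 11, 'z': 4}
i=6, x='y': counts = {'x': 11, 'z': 4, 'y': 6}
i=7, x='y': counts = {'x': 11, 'z': 4, 'y': 13}
i=8, x='y': counts = {'x': 11, 'z': 4, 'y': 21}
i=9, x='y': counts = {'x': 11, 'z': 4, 'y': 30}

{'x': 11, 'z': 4, 'y': 30}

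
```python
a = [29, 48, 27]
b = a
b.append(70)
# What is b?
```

After line 1: a = [29, 48, 27]
After line 2 (b = a is an alias, same object): a = [29, 48, 27], b = [29, 48, 27]
After line 3 (b.append mutates the shared list): a = [29, 48, 27, 70], b = [29, 48, 27, 70]

[29, 48, 27, 70]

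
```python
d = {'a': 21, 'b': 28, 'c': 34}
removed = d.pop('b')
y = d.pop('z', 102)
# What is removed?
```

After line 1: d = {'a': 21, 'b': 28, 'c': 34}
After line 2 (pop 'b' returns 28): d = {'a': 21, 'c': 34}, removed = 28
After line 3 (pop 'z' missing, returns default 102): d = {'a': 21, 'c': 34}, y = 102

28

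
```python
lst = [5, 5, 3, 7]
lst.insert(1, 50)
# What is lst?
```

[5, 50, 5, 3, 7]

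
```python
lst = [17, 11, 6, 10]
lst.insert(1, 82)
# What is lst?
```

[17, 82, 11, 6, 10]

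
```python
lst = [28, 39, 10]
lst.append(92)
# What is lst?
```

[28, 39, 10, 92]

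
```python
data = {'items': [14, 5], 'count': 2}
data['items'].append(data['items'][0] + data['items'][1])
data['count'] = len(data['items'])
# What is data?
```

After line 1: data = {'items': [14, 5], 'count': 2}
After line 2 (append 14 + 5 = 19): data = {'items': [14, 5, 19], 'count': 2}
After line 3 (count = len(items) = 3): data = {'items': [14, 5, 19], 'count': 3}

{'items': [14, 5, 19], 'count': 3}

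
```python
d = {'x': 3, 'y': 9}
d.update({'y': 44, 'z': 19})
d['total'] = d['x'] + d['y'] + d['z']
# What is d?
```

After line 1: d = {'x': 3, 'y': 9}
After line 2 (y overwritten, z added): d = {'x': 3, 'y': 44, 'z': 19}
After line 3 (total = 3 + 44 + 19 = 66): d = {'x': 3, 'y': 44, 'z': 19, 'total': 66}

{'x': 3, 'y': 44, 'z': 19, 'total': 66}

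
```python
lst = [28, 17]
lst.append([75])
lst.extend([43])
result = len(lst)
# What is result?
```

After line 1: lst = [28, 17]
After line 2 (append adds [75] as single element): lst = [28, 17, [75]]
After line 3 (extend unpacks [43], adds 43): lst = [28, 17, [75], 43]
After line 4: result = len(lst) = 4

4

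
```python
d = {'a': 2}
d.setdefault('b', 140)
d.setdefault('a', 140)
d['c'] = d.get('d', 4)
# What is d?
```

After line 1: d = {'a': 2}
After line 2 (setdefault adds 'b'=140): d = {'a': 2, 'b': 140}
After line 3 (setdefault 'a' no-op, already exists): d = {'a': 2, 'b': 140}
After line 4 (get('d', 4) returns default since 'd' not in d): d = {'a': 2, 'b': 140, 'c': 4}

{'a': 2, 'b': 140, 'c': 4}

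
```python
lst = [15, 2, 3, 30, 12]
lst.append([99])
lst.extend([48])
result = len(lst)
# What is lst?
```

After line 1: lst = [15, 2, 3, 30, 12]
After line 2 (append adds [99] as single element): lst = [15, 2, 3, 30, 12, [99]]
After line 3 (extend unpacks [48], adds 48): lst = [15, 2, 3, 30, 12, [99], 48]
After line 4: result = len(lst) = 7

[15, 2, 3, 30, 12, [99], 48]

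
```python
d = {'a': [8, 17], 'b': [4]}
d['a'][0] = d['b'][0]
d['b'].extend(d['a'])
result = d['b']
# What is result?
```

After line 1: d = {'a': [8, 17], 'b': [4]}
After line 2 (a[0] = b[0] = 4): d = {'a': [4, 17], 'b': [4]}
After line 3 (b.extend(a) appends [4, 17]): d = {'a': [4, 17], 'b': [4, 4, 17]}
After line 4: result = d['b'] = [4, 4, 17]

[4, 4, 17]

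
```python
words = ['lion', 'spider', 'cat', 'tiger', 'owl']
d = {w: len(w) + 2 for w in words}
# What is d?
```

{'lion': 6, 'spider': 8, 'cat': 5, 'tiger': 7, 'owl': 5}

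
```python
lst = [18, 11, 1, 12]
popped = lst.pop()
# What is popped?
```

12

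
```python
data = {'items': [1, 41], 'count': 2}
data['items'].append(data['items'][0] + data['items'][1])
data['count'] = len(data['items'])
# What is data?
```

After line 1: data = {'items': [1, 41], 'count': 2}
After line 2 (append 1 + 41 = 42): data = {'items': [1, 41, 42], 'count': 2}
After line 3 (count = len(items) = 3): data = {'items': [1, 41, 42], 'count': 3}

{'items': [1, 41, 42], 'count': 3}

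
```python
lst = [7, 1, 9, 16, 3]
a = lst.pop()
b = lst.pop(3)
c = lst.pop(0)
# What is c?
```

After line 1: lst = [7, 1, 9, 16, 3]
After line 2 (pop() -> a = 3): lst = [7, 1, 9, 16]
After line 3 (pop(3) -> b = 16): lst = [7, 1, 9]
After line 4 (pop(0) -> c = 7): lst = [1, 9]

7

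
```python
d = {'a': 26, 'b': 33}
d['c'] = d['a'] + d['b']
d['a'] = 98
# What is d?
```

After line 1: d = {'a': 26, 'b': 33}
After line 2 (d['c'] = 26 + 33): d = {'a': 26, 'b': 33, 'c': 59}
After line 3: d = {'a': 98, 'b': 33, 'c': 59}

{'a': 98, 'b': 33, 'c': 59}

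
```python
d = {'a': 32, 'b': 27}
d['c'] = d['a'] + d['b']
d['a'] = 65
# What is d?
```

After line 1: d = {'a': 32, 'b': 27}
After line 2 (d['c'] = 32 + 27): d = {'a': 32, 'b': 27, 'c': 59}
After line 3: d = {'a': 65, 'b': 27, 'c': 59}

{'a': 65, 'b': 27, 'c': 59}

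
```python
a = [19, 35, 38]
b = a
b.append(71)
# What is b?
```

After line 1: a = [19, 35, 38]
After line 2 (b = a is an alias, same object): a = [19, 35, 38], b = [19, 35, 38]
After line 3 (b.append mutates the shared list): a = [19, 35, 38, 71], b = [19, 35, 38, 71]

[19, 35, 38, 71]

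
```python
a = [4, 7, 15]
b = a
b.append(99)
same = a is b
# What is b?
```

After line 1: a = [4, 7, 15]
After line 2 (b = a is an alias, same object): a = [4, 7, 15], b = [4, 7, 15]
After line 3 (b.append mutates the shared list): a = [4, 7, 15, 99], b = [4, 7, 15, 99]
After line 4 (same = a is b; same object -> True): same = True

[4, 7, 15, 99]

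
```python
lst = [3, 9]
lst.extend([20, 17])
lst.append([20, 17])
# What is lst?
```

After line 1: lst = [3, 9]
After line 2 (extend unpacks [20, 17]): lst = [3, 9, 20, 17]
After line 3 (append adds [20, 17] as single element): lst = [3, 9, 20, 17, [20, 17]]

[3, 9, 20, 17, [20, 17]]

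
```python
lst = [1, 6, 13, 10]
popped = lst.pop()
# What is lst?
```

[1, 6, 13]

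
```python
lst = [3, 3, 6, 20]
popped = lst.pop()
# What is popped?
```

20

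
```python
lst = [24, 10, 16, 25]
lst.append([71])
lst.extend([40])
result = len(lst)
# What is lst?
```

After line 1: lst = [24, 10, 16, 25]
After line 2 (append adds [71] as single element): lst = [24, 10, 16, 25, [71]]
After line 3 (extend unpacks [40], adds 40): lst = [24, 10, 16, 25, [71], 40]
After line 4: result = len(lst) = 6

[24, 10, 16, 25, [71], 40]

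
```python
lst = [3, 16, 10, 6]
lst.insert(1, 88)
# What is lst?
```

[3, 88, 16, 10, 6]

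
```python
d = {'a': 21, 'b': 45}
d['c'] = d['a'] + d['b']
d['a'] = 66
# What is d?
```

After line 1: d = {'a': 21, 'b': 45}
After line 2 (d['c'] = 21 + 45): d = {'a': 21, 'b': 45, 'c': 66}
After line 3: d = {'a': 66, 'b': 45, 'c': 66}

{'a': 66, 'b': 45, 'c': 66}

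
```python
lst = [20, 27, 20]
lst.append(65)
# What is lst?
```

[20, 27, 20, 65]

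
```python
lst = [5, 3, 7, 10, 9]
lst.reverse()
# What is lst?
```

[9, 10, 7, 3, 5]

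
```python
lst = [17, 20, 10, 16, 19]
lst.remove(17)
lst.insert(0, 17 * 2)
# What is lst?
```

After line 1: lst = [17, 20, 10, 16, 19]
After line 2 (remove first 17): lst = [20, 10, 16, 19]
After line 3 (insert 34 at index 0): lst = [34, 20, 10, 16, 19]

[34, 20, 10, 16, 19]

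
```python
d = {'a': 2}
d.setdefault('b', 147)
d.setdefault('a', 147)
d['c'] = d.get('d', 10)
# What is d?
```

After line 1: d = {'a': 2}
After line 2 (setdefault adds 'b'=147): d = {'a': 2, 'b': 147}
After line 3 (setdefault 'a' no-op, already exists): d = {'a': 2, 'b': 147}
After line 4 (get('d', 10) returns default since 'd' not in d): d = {'a': 2, 'b': 147, 'c': 10}

{'a': 2, 'b': 147, 'c': 10}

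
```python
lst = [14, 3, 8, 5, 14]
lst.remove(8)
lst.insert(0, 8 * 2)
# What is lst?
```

After line 1: lst = [14, 3, 8, 5, 14]
After line 2 (remove first 8): lst = [14, 3, 5, 14]
After line 3 (insert 16 at index 0): lst = [16, 14, 3, 5, 14]

[16, 14, 3, 5, 14]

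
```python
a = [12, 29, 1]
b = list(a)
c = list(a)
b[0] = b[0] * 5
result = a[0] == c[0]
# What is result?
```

After line 1: a = [12, 29, 1]
After line 2 (b = list(a), copy): a = [12, 29, 1], b = [12, 29, 1]
After line 3 (c = list(a) is a copy, new object): c = [12, 29, 1]
After line 4 (b[0] = 12 * 5 = 60; only b mutates (copy)): a = [12, 29, 1], b = [60, 29, 1], c = [12, 29, 1]
After line 5 (a[0] = 12, c[0] = 12; result = True)

True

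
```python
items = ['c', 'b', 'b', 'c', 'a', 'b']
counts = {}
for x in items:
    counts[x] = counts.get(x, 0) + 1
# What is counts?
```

Initial: counts = {}, items = ['c', 'b', 'b', 'c', 'a', 'b']
See 'c': counts = {'c': 1}
See 'b': counts = {'c': 1, 'b': 1}
See 'b': counts = {'c': 1, 'b': 2}
See 'c': counts = {'c': 2, 'b': 2}
See 'a': counts = {'c': 2, 'b': 2, 'a': 1}
See 'b': counts = {'c': 2, 'b': 3, 'a': 1}

{'c': 2, 'b': 3, 'a': 1}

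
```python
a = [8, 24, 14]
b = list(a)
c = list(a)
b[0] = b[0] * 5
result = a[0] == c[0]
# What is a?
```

After line 1: a = [8, 24, 14]
After line 2 (b = list(a), copy): a = [8, 24, 14], b = [8, 24, 14]
After line 3 (c = list(a) is a copy, new object): c = [8, 24, 14]
After line 4 (b[0] = 8 * 5 = 40; only b mutates (copy)): a = [8, 24, 14], b = [40, 24, 14], c = [8, 24, 14]
After line 5 (a[0] = 8, c[0] = 8; result = True)

[8, 24, 14]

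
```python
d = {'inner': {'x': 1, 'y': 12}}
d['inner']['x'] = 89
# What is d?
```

After line 1: d = {'inner': {'x': 1, 'y': 12}}
After line 2 (inner x overwritten): d = {'inner': {'x': 89, 'y': 12}}

{'inner': {'x': 89, 'y': 12}}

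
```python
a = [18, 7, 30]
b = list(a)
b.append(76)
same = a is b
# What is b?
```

After line 1: a = [18, 7, 30]
After line 2 (b = list(a) is a shallow copy, new object): a = [18, 7, 30], b = [18, 7, 30]
After line 3 (append only mutates b): a = [18, 7, 30], b = [18, 7, 30, 76]
After line 4 (same = a is b; different objects -> False): same = False

[18, 7, 30, 76]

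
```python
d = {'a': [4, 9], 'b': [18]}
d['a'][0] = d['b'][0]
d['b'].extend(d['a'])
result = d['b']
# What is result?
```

After line 1: d = {'a': [4, 9], 'b': [18]}
After line 2 (a[0] = b[0] = 18): d = {'a': [18, 9], 'b': [18]}
After line 3 (b.extend(a) appends [18, 9]): d = {'a': [18, 9], 'b': [18, 18, 9]}
After line 4: result = d['b'] = [18, 18, 9]

[18, 18, 9]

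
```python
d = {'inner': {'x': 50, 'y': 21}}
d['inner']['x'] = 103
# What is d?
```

After line 1: d = {'inner': {'x': 50, 'y': 21}}
After line 2 (inner x overwritten): d = {'inner': {'x': 103, 'y': 21}}

{'inner': {'x': 103, 'y': 21}}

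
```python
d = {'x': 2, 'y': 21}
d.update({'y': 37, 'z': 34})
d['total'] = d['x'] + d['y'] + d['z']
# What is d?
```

After line 1: d = {'x': 2, 'y': 21}
After line 2 (y overwritten, z added): d = {'x': 2, 'y': 37, 'z': 34}
After line 3 (total = 2 + 37 + 34 = 73): d = {'x': 2, 'y': 37, 'z': 34, 'total': 73}

{'x': 2, 'y': 37, 'z': 34, 'total': 73}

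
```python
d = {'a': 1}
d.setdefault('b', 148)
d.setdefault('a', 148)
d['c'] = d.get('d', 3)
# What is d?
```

After line 1: d = {'a': 1}
After line 2 (setdefault adds 'b'=148): d = {'a': 1, 'b': 148}
After line 3 (setdefault 'a' no-op, already exists): d = {'a': 1, 'b': 148}
After line 4 (get('d', 3) returns default since 'd' not in d): d = {'a': 1, 'b': 148, 'c': 3}

{'a': 1, 'b': 148, 'c': 3}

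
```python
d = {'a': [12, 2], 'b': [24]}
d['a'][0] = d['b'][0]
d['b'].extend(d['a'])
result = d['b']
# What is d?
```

After line 1: d = {'a': [12, 2], 'b': [24]}
After line 2 (a[0] = b[0] = 24): d = {'a': [24, 2], 'b': [24]}
After line 3 (b.extend(a) appends [24, 2]): d = {'a': [24, 2], 'b': [24, 24, 2]}
After line 4: result = d['b'] = [24, 24, 2]

{'a': [24, 2], 'b': [24, 24, 2]}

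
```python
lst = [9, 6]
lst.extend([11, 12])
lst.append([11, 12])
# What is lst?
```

After line 1: lst = [9, 6]
After line 2 (extend unpacks [11, 12]): lst = [9, 6, 11, 12]
After line 3 (append adds [11, 12] as single element): lst = [9, 6, 11, 12, [11, 12]]

[9, 6, 11, 12, [11, 12]]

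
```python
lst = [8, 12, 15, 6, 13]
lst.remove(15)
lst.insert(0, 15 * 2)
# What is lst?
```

After line 1: lst = [8, 12, 15, 6, 13]
After line 2 (remove first 15): lst = [8, 12, 6, 13]
After line 3 (insert 30 at index 0): lst = [30, 8, 12, 6, 13]

[30, 8, 12, 6, 13]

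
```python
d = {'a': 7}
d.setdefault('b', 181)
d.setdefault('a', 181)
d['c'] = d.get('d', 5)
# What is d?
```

After line 1: d = {'a': 7}
After line 2 (setdefault adds 'b'=181): d = {'a': 7, 'b': 181}
After line 3 (setdefault 'a' no-op, already exists): d = {'a': 7, 'b': 181}
After line 4 (get('d', 5) returns default since 'd' not in d): d = {'a': 7, 'b': 181, 'c': 5}

{'a': 7, 'b': 181, 'c': 5}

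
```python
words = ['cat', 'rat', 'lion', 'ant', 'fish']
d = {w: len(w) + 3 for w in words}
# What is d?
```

{'cat': 6, 'rat': 6, 'lion': 7, 'ant': 6, 'fish': 7}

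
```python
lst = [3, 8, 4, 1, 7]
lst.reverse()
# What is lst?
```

[7, 1, 4, 8, 3]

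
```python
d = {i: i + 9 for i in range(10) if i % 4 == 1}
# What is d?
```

{1: 10, 5: 14, 9: 18}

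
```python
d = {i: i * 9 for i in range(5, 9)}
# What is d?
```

{5: 45, 6: 54, 7: 63, 8: 72}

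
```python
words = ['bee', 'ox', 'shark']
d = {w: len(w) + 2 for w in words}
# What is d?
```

{'bee': 5, 'ox': 4, 'shark': 7}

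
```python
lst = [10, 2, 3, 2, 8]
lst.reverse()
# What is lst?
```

[8, 2, 3, 2, 10]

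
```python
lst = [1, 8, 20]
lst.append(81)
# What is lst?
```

[1, 8, 20, 81]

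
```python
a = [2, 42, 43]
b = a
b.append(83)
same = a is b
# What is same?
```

After line 1: a = [2, 42, 43]
After line 2 (b = a is an alias, same object): a = [2, 42, 43], b = [2, 42, 43]
After line 3 (b.append mutates the shared list): a = [2, 42, 43, 83], b = [2, 42, 43, 83]
After line 4 (same = a is b; same object -> True): same = True

True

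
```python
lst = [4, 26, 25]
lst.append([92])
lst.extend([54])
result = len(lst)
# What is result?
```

After line 1: lst = [4, 26, 25]
After line 2 (append adds [92] as single element): lst = [4, 26, 25, [92]]
After line 3 (extend unpacks [54], adds 54): lst = [4, 26, 25, [92], 54]
After line 4: result = len(lst) = 5

5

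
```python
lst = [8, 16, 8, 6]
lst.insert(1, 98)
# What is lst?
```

[8, 98, 16, 8, 6]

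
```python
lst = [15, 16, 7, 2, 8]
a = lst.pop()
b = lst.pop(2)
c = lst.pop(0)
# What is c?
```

After line 1: lst = [15, 16, 7, 2, 8]
After line 2 (pop() -> a = 8): lst = [15, 16, 7, 2]
After line 3 (pop(2) -> b = 7): lst = [15, 16, 2]
After line 4 (pop(0) -> c = 15): lst = [16, 2]

15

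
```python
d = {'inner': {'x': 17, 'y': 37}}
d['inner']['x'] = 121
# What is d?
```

After line 1: d = {'inner': {'x': 17, 'y': 37}}
After line 2 (inner x overwritten): d = {'inner': {'x': 121, 'y': 37}}

{'inner': {'x': 121, 'y': 37}}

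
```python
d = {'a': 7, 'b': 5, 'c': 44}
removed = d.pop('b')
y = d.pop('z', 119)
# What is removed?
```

After line 1: d = {'a': 7, 'b': 5, 'c': 44}
After line 2 (pop 'b' returns 5): d = {'a': 7, 'c': 44}, removed = 5
After line 3 (pop 'z' missing, returns default 119): d = {'a': 7, 'c': 44}, y = 119

5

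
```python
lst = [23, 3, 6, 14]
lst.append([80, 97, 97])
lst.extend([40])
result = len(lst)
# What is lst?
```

After line 1: lst = [23, 3, 6, 14]
After line 2 (append adds [80, 97, 97] as single element): lst = [23, 3, 6, 14, [80, 97, 97]]
After line 3 (extend unpacks [40], adds 40): lst = [23, 3, 6, 14, [80, 97, 97], 40]
After line 4: result = len(lst) = 6

[23, 3, 6, 14, [80, 97, 97], 40]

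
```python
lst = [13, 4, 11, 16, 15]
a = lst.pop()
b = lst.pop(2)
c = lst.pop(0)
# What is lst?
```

After line 1: lst = [13, 4, 11, 16, 15]
After line 2 (pop() -> a = 15): lst = [13, 4, 11, 16]
After line 3 (pop(2) -> b = 11): lst = [13, 4, 16]
After line 4 (pop(0) -> c = 13): lst = [4, 16]

[4, 16]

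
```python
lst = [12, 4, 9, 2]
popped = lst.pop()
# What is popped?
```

2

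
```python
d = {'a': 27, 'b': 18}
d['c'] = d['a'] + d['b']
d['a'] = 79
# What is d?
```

After line 1: d = {'a': 27, 'b': 18}
After line 2 (d['c'] = 27 + 18): d = {'a': 27, 'b': 18, 'c': 45}
After line 3: d = {'a': 79, 'b': 18, 'c': 45}

{'a': 79, 'b': 18, 'c': 45}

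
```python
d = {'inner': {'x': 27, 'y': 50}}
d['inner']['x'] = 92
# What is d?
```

After line 1: d = {'inner': {'x': 27, 'y': 50}}
After line 2 (inner x overwritten): d = {'inner': {'x': 92, 'y': 50}}

{'inner': {'x': 92, 'y': 50}}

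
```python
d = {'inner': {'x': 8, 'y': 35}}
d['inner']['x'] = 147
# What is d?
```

After line 1: d = {'inner': {'x': 8, 'y': 35}}
After line 2 (inner x overwritten): d = {'inner': {'x': 147, 'y': 35}}

{'inner': {'x': 147, 'y': 35}}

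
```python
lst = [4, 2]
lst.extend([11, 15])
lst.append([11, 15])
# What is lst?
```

After line 1: lst = [4, 2]
After line 2 (extend unpacks [11, 15]): lst = [4, 2, 11, 15]
After line 3 (append adds [11, 15] as single element): lst = [4, 2, 11, 15, [11, 15]]

[4, 2, 11, 15, [11, 15]]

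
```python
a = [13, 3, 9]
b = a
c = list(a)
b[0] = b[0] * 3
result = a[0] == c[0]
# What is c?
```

After line 1: a = [13, 3, 9]
After line 2 (b = a, alias): a = [13, 3, 9], b = [13, 3, 9]
After line 3 (c = list(a) is a copy, new object): c = [13, 3, 9]
After line 4 (b[0] = 13 * 3 = 39; mutates shared a/b): a = b = [39, 3, 9], c = [13, 3, 9]
After line 5 (a[0] = 39, c[0] = 13; result = False)

[13, 3, 9]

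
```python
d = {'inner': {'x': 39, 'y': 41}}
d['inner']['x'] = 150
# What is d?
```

After line 1: d = {'inner': {'x': 39, 'y': 41}}
After line 2 (inner x overwritten): d = {'inner': {'x': 150, 'y': 41}}

{'inner': {'x': 150, 'y': 41}}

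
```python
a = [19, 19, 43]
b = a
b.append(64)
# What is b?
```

After line 1: a = [19, 19, 43]
After line 2 (b = a is an alias, same object): a = [19, 19, 43], b = [19, 19, 43]
After line 3 (b.append mutates the shared list): a = [19, 19, 43, 64], b = [19, 19, 43, 64]

[19, 19, 43, 64]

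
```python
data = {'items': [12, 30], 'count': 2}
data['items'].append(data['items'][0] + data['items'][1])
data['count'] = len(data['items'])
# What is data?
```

After line 1: data = {'items': [12, 30], 'count': 2}
After line 2 (append 12 + 30 = 42): data = {'items': [12, 30, 42], 'count': 2}
After line 3 (count = len(items) = 3): data = {'items': [12, 30, 42], 'count': 3}

{'items': [12, 30, 42], 'count': 3}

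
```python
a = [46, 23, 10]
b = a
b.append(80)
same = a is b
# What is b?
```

After line 1: a = [46, 23, 10]
After line 2 (b = a is an alias, same object): a = [46, 23, 10], b = [46, 23, 10]
After line 3 (b.append mutates the shared list): a = [46, 23, 10, 80], b = [46, 23, 10, 80]
After line 4 (same = a is b; same object -> True): same = True

[46, 23, 10, 80]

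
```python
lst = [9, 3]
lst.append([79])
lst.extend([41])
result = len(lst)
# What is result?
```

After line 1: lst = [9, 3]
After line 2 (append adds [79] as single element): lst = [9, 3, [79]]
After line 3 (extend unpacks [41], adds 41): lst = [9, 3, [79], 41]
After line 4: result = len(lst) = 4

4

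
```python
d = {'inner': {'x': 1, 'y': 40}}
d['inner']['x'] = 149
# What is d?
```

After line 1: d = {'inner': {'x': 1, 'y': 40}}
After line 2 (inner x overwritten): d = {'inner': {'x': 149, 'y': 40}}

{'inner': {'x': 149, 'y': 40}}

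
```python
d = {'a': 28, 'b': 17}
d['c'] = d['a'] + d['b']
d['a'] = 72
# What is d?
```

After line 1: d = {'a': 28, 'b': 17}
After line 2 (d['c'] = 28 + 17): d = {'a': 28, 'b': 17, 'c': 45}
After line 3: d = {'a': 72, 'b': 17, 'c': 45}

{'a': 72, 'b': 17, 'c': 45}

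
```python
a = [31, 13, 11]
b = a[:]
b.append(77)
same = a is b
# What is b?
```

After line 1: a = [31, 13, 11]
After line 2 (b = a[:] is a shallow copy, new object): a = [31, 13, 11], b = [31, 13, 11]
After line 3 (append only mutates b): a = [31, 13, 11], b = [31, 13, 11, 77]
After line 4 (same = a is b; different objects -> False): same = False

[31, 13, 11, 77]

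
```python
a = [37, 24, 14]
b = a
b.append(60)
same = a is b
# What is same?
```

After line 1: a = [37, 24, 14]
After line 2 (b = a is an alias, same object): a = [37, 24, 14], b = [37, 24, 14]
After line 3 (b.append mutates the shared list): a = [37, 24, 14, 60], b = [37, 24, 14, 60]
After line 4 (same = a is b; same object -> True): same = True

True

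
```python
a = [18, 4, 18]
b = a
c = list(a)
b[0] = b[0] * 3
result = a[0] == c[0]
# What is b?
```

After line 1: a = [18, 4, 18]
After line 2 (b = a, alias): a = [18, 4, 18], b = [18, 4, 18]
After line 3 (c = list(a) is a copy, new object): c = [18, 4, 18]
After line 4 (b[0] = 18 * 3 = 54; mutates shared a/b): a = b = [54, 4, 18], c = [18, 4, 18]
After line 5 (a[0] = 54, c[0] = 18; result = False)

[54, 4, 18]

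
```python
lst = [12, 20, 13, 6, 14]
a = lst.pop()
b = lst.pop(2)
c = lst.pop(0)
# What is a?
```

After line 1: lst = [12, 20, 13, 6, 14]
After line 2 (pop() -> a = 14): lst = [12, 20, 13, 6]
After line 3 (pop(2) -> b = 13): lst = [12, 20, 6]
After line 4 (pop(0) -> c = 12): lst = [20, 6]

14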